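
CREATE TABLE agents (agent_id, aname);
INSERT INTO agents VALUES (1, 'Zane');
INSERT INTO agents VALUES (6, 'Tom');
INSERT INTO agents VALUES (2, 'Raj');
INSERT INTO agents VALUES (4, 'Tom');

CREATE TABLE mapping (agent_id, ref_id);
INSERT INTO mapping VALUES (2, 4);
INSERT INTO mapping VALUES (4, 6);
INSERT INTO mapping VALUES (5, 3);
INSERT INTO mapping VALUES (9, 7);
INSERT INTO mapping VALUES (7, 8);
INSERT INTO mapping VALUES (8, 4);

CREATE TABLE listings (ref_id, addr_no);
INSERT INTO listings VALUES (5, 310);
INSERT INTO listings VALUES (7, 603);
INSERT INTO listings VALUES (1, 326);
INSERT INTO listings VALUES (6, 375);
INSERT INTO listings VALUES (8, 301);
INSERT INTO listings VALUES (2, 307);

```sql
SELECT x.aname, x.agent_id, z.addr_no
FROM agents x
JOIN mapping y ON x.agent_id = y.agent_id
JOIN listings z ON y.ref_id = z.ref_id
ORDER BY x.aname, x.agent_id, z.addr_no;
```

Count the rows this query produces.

1

Evaluate left to right. First `agents x INNER JOIN mapping y` on agent_id: 2 row(s).
Then INNER JOIN `listings z` on ref_id: keep only rows whose y.ref_id appears in z.
Result: 1 row(s).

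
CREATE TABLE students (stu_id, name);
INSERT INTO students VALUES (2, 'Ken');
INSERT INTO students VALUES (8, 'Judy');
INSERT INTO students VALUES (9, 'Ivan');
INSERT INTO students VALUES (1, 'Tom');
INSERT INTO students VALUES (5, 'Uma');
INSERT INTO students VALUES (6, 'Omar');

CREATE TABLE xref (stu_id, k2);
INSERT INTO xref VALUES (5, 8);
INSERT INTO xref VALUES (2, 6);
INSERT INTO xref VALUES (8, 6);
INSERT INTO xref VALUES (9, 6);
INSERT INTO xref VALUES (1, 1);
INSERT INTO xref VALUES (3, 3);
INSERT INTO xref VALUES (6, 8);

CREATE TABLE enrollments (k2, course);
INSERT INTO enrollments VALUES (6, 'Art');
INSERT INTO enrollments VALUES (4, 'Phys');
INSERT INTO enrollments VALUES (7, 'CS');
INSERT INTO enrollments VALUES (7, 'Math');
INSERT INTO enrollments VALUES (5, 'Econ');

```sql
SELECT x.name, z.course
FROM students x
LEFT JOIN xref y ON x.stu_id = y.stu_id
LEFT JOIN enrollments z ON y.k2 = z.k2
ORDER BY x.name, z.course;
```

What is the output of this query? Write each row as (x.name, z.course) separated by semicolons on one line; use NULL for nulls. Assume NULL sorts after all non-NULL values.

Evaluate left to right. First `students x LEFT JOIN xref y` on stu_id: 6 row(s).
Then LEFT JOIN `enrollments z` on k2: each of those 6 rows is kept; rows whose y.k2 has no match in z get NULL for z's columns.

(Ivan, Art); (Judy, Art); (Ken, Art); (Omar, NULL); (Tom, NULL); (Uma, NULL)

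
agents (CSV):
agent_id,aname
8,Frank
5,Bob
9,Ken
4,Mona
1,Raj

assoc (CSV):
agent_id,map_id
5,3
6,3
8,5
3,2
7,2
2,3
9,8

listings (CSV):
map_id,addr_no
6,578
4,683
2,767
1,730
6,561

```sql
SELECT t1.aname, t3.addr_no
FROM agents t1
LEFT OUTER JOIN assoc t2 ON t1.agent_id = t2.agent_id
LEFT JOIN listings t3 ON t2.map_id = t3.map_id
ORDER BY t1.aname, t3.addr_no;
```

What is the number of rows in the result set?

5

Joins associate left-to-right: agents LEFT JOIN assoc on agent_id gives 5 intermediate row(s).
Then LEFT JOIN `listings t3` on map_id: each of those 5 rows is kept; rows whose t2.map_id has no match in t3 get NULL for t3's columns.
Result: 5 row(s).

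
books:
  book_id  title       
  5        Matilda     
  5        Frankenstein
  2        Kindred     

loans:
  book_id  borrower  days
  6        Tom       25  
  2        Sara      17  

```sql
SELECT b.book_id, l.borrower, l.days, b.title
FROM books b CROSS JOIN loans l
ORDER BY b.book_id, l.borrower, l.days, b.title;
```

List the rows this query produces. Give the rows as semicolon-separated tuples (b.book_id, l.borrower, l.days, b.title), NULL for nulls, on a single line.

CROSS JOIN pairs every row of `books` with every row of `loans`: 3 × 2 = 6 rows.
After projecting and ordering:
b.book_id | l.borrower | l.days | b.title
2 | Sara | 17 | Kindred
2 | Tom | 25 | Kindred
5 | Sara | 17 | Frankenstein
5 | Sara | 17 | Matilda
5 | Tom | 25 | Frankenstein
5 | Tom | 25 | Matilda

(2, Sara, 17, Kindred); (2, Tom, 25, Kindred); (5, Sara, 17, Frankenstein); (5, Sara, 17, Matilda); (5, Tom, 25, Frankenstein); (5, Tom, 25, Matilda)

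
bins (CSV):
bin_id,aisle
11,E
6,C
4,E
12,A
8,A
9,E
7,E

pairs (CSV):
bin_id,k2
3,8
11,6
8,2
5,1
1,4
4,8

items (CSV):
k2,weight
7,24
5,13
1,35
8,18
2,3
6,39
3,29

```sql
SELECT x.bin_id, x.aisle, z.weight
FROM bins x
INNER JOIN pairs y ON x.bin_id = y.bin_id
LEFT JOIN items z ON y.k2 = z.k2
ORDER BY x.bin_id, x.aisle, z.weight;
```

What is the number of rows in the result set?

3

Joins associate left-to-right: bins INNER JOIN pairs on bin_id gives 3 intermediate row(s).
Then LEFT JOIN `items z` on k2: each of those 3 rows is kept; rows whose y.k2 has no match in z get NULL for z's columns.
Result: 3 row(s).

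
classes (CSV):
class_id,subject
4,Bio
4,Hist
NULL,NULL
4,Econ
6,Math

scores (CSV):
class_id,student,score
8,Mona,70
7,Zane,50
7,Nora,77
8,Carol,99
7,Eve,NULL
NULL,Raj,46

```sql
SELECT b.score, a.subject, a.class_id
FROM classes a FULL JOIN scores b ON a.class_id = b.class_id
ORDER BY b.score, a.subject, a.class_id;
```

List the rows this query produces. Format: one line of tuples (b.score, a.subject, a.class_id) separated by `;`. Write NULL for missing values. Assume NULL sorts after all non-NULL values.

(46, NULL, NULL); (50, NULL, NULL); (70, NULL, NULL); (77, NULL, NULL); (99, NULL, NULL); (NULL, Bio, 4); (NULL, Econ, 4); (NULL, Hist, 4); (NULL, Math, 6); (NULL, NULL, NULL); (NULL, NULL, NULL)

FULL OUTER JOIN keeps every row from both sides; unmatched rows get NULL for the other side's columns.
Matching on a.class_id = b.class_id. A NULL in a compared column never satisfies the condition.
- a (class_id=4) has no partner → padded with NULL.
- a (class_id=4) has no partner → padded with NULL.
- a (class_id=NULL) has no partner → padded with NULL.
- a (class_id=4) has no partner → padded with NULL.
- a (class_id=6) has no partner → padded with NULL.
- 6 b row(s) had no a match → kept, a columns NULL.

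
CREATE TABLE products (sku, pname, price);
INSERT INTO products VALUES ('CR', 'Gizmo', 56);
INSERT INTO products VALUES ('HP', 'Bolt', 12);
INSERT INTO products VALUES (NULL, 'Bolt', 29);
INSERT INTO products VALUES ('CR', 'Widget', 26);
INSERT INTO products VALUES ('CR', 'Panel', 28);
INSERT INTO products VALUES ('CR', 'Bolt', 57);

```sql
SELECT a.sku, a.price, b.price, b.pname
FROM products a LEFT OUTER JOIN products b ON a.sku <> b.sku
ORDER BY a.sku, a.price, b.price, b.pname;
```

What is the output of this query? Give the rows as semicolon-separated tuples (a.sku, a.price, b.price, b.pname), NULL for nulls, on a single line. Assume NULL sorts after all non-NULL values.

LEFT JOIN keeps every row from `products a`; unmatched rows get NULL for `products b`'s columns.
Matching on a.sku <> b.sku. A NULL in a compared column never satisfies the condition.
- a[0] sku=CR → 1 match(es) in b → 1 row(s).
- a[1] sku=HP → 4 match(es) in b → 4 row(s).
- a[2] sku=NULL → no match; kept with NULLs on the b side.
- a[3] sku=CR → 1 match(es) in b → 1 row(s).
- a[4] sku=CR → 1 match(es) in b → 1 row(s).
- a[5] sku=CR → 1 match(es) in b → 1 row(s).
After projecting and ordering:
a.sku | a.price | b.price | b.pname
CR | 26 | 12 | Bolt
CR | 28 | 12 | Bolt
CR | 56 | 12 | Bolt
CR | 57 | 12 | Bolt
HP | 12 | 26 | Widget
HP | 12 | 28 | Panel
HP | 12 | 56 | Gizmo
HP | 12 | 57 | Bolt
NULL | 29 | NULL | NULL

(CR, 26, 12, Bolt); (CR, 28, 12, Bolt); (CR, 56, 12, Bolt); (CR, 57, 12, Bolt); (HP, 12, 26, Widget); (HP, 12, 28, Panel); (HP, 12, 56, Gizmo); (HP, 12, 57, Bolt); (NULL, 29, NULL, NULL)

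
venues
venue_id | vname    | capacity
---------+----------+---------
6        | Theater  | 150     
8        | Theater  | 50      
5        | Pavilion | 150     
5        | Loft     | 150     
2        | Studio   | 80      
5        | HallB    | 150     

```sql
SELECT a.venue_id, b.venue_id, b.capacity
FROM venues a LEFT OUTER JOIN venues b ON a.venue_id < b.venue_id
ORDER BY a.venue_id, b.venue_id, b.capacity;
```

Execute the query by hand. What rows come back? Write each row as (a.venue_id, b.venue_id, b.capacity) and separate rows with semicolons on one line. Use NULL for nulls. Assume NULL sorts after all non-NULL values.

(2, 5, 150); (2, 5, 150); (2, 5, 150); (2, 6, 150); (2, 8, 50); (5, 6, 150); (5, 6, 150); (5, 6, 150); (5, 8, 50); (5, 8, 50); (5, 8, 50); (6, 8, 50); (8, NULL, NULL)

LEFT JOIN keeps every row from `venues a`; unmatched rows get NULL for `venues b`'s columns.
Matching on a.venue_id < b.venue_id.
- venue_id=6: 1 matching b row(s), so 1 row(s) emitted.
- venue_id=8: no b row matches, row kept with b columns NULL.
- venue_id=5: 2 matching b row(s), so 2 row(s) emitted.
- venue_id=5: 2 matching b row(s), so 2 row(s) emitted.
- venue_id=2: 5 matching b row(s), so 5 row(s) emitted.
- venue_id=5: 2 matching b row(s), so 2 row(s) emitted.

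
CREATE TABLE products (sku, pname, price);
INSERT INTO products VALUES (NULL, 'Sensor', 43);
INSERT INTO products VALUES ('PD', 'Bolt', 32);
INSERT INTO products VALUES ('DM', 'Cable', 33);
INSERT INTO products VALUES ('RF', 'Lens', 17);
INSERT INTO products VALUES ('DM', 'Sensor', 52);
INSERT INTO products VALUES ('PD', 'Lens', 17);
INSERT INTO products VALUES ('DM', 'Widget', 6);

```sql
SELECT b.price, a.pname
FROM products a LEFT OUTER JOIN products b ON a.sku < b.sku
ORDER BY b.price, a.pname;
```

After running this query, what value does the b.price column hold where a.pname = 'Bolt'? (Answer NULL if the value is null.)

17

LEFT JOIN keeps every row from `products a`; unmatched rows get NULL for `products b`'s columns.
Matching on a.sku < b.sku. A NULL in a compared column never satisfies the condition.
Matched pairs: 11; unmatched a rows kept: 2.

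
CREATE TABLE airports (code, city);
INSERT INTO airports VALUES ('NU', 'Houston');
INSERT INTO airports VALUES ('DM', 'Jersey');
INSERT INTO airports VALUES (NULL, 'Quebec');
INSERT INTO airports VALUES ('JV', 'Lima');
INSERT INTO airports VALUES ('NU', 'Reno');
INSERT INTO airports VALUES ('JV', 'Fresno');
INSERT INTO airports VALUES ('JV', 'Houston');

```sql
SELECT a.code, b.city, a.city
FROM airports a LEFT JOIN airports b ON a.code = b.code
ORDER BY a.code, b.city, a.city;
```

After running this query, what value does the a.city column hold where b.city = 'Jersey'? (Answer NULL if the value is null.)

LEFT JOIN keeps every row from `airports a`; unmatched rows get NULL for `airports b`'s columns.
Matching on a.code = b.code. A NULL in a compared column never satisfies the condition.
- a[0] code=NU → 2 match(es) in b → 2 row(s).
- a[1] code=DM → 1 match(es) in b → 1 row(s).
- a[2] code=NULL → no match; kept with NULLs on the b side.
- a[3] code=JV → 3 match(es) in b → 3 row(s).
- a[4] code=NU → 2 match(es) in b → 2 row(s).
- a[5] code=JV → 3 match(es) in b → 3 row(s).
- a[6] code=JV → 3 match(es) in b → 3 row(s).

Jersey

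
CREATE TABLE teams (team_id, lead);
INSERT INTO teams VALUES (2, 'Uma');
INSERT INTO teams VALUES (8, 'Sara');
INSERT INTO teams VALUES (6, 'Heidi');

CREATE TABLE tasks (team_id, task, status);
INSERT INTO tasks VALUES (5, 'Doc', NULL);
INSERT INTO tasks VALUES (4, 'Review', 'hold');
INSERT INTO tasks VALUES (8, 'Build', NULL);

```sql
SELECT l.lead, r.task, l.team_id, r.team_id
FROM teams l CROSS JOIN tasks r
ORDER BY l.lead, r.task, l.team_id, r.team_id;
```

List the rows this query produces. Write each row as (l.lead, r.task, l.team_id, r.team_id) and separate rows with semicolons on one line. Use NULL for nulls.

CROSS JOIN pairs every row of `teams` with every row of `tasks`: 3 × 3 = 9 rows.
After projecting and ordering:
l.lead | r.task | l.team_id | r.team_id
Heidi | Build | 6 | 8
Heidi | Doc | 6 | 5
Heidi | Review | 6 | 4
Sara | Build | 8 | 8
Sara | Doc | 8 | 5
Sara | Review | 8 | 4
Uma | Build | 2 | 8
Uma | Doc | 2 | 5
Uma | Review | 2 | 4

(Heidi, Build, 6, 8); (Heidi, Doc, 6, 5); (Heidi, Review, 6, 4); (Sara, Build, 8, 8); (Sara, Doc, 8, 5); (Sara, Review, 8, 4); (Uma, Build, 2, 8); (Uma, Doc, 2, 5); (Uma, Review, 2, 4)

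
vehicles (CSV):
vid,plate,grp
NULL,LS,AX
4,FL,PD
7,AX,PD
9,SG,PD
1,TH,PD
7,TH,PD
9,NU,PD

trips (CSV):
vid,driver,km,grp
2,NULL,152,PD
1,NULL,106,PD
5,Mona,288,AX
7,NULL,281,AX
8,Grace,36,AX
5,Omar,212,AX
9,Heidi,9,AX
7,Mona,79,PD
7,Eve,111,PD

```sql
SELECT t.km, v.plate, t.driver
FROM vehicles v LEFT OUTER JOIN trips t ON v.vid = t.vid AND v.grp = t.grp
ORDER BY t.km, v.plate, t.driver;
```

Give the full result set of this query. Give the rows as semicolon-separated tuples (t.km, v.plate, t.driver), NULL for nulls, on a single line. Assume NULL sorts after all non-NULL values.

LEFT JOIN keeps every row from `vehicles`; unmatched rows get NULL for `trips`'s columns.
Matching on v.vid = t.vid AND v.grp = t.grp. A NULL in a compared column never satisfies the condition.
- vid=NULL, grp=AX: no t row matches, row kept with t columns NULL.
- vid=4, grp=PD: no t row matches, row kept with t columns NULL.
- vid=7, grp=PD: 2 matching t row(s), so 2 row(s) emitted.
- vid=9, grp=PD: no t row matches, row kept with t columns NULL.
- vid=1, grp=PD: 1 matching t row(s), so 1 row(s) emitted.
- vid=7, grp=PD: 2 matching t row(s), so 2 row(s) emitted.
- vid=9, grp=PD: no t row matches, row kept with t columns NULL.
After projecting and ordering:
t.km | v.plate | t.driver
79 | AX | Mona
79 | TH | Mona
106 | TH | NULL
111 | AX | Eve
111 | TH | Eve
NULL | FL | NULL
NULL | LS | NULL
NULL | NU | NULL
NULL | SG | NULL

(79, AX, Mona); (79, TH, Mona); (106, TH, NULL); (111, AX, Eve); (111, TH, Eve); (NULL, FL, NULL); (NULL, LS, NULL); (NULL, NU, NULL); (NULL, SG, NULL)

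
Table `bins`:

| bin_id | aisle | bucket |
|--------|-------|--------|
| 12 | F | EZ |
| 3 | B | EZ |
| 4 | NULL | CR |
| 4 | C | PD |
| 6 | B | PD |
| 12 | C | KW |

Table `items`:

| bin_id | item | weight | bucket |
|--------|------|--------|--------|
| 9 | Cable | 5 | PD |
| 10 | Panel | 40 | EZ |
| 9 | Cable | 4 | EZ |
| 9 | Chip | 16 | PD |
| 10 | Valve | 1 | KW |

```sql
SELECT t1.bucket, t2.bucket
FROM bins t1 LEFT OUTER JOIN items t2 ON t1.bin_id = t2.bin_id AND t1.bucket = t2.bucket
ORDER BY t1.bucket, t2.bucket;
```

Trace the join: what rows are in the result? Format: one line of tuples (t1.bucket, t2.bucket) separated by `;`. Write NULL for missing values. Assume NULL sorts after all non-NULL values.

(CR, NULL); (EZ, NULL); (EZ, NULL); (KW, NULL); (PD, NULL); (PD, NULL)

LEFT JOIN keeps every row from `bins`; unmatched rows get NULL for `items`'s columns.
Matching on t1.bin_id = t2.bin_id AND t1.bucket = t2.bucket.
- bin_id=12, bucket=EZ: no t2 row matches, row kept with t2 columns NULL.
- bin_id=3, bucket=EZ: no t2 row matches, row kept with t2 columns NULL.
- bin_id=4, bucket=CR: no t2 row matches, row kept with t2 columns NULL.
- bin_id=4, bucket=PD: no t2 row matches, row kept with t2 columns NULL.
- bin_id=6, bucket=PD: no t2 row matches, row kept with t2 columns NULL.
- bin_id=12, bucket=KW: no t2 row matches, row kept with t2 columns NULL.
After projecting and ordering:
t1.bucket | t2.bucket
CR | NULL
EZ | NULL
EZ | NULL
KW | NULL
PD | NULL
PD | NULL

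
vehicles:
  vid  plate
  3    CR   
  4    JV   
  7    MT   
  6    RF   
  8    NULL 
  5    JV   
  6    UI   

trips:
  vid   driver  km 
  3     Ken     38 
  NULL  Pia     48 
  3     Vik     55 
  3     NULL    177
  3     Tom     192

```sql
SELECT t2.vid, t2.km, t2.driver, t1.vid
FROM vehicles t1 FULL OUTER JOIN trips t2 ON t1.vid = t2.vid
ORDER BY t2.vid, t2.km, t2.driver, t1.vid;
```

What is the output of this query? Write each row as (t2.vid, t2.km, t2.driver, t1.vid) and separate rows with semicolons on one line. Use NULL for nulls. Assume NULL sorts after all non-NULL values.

FULL OUTER JOIN keeps every row from both sides; unmatched rows get NULL for the other side's columns.
Matching on t1.vid = t2.vid. A NULL in a compared column never satisfies the condition.
- t1 row (vid=3): matches 4 t2 row(s) → 4 output row(s).
- t1 row (vid=4): no match → kept, t2 columns NULL.
- t1 row (vid=7): no match → kept, t2 columns NULL.
- t1 row (vid=6): no match → kept, t2 columns NULL.
- t1 row (vid=8): no match → kept, t2 columns NULL.
- t1 row (vid=5): no match → kept, t2 columns NULL.
- t1 row (vid=6): no match → kept, t2 columns NULL.
- 1 t2 row(s) had no t1 match → kept, t1 columns NULL.

(3, 38, Ken, 3); (3, 55, Vik, 3); (3, 177, NULL, 3); (3, 192, Tom, 3); (NULL, 48, Pia, NULL); (NULL, NULL, NULL, 4); (NULL, NULL, NULL, 5); (NULL, NULL, NULL, 6); (NULL, NULL, NULL, 6); (NULL, NULL, NULL, 7); (NULL, NULL, NULL, 8)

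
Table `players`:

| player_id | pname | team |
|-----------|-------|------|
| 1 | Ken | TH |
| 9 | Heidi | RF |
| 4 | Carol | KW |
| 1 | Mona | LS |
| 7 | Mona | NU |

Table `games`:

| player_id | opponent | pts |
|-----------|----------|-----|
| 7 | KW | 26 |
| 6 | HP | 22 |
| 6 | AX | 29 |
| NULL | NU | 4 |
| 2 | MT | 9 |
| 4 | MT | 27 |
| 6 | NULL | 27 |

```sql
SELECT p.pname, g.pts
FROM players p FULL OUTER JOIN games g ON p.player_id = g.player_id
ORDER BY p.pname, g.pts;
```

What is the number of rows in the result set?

10

FULL OUTER JOIN keeps every row from both sides; unmatched rows get NULL for the other side's columns.
Matching on p.player_id = g.player_id. A NULL in a compared column never satisfies the condition.
- p[0] player_id=1 → no match; kept with NULLs on the g side.
- p[1] player_id=9 → no match; kept with NULLs on the g side.
- p[2] player_id=4 → 1 match(es) in g → 1 row(s).
- p[3] player_id=1 → no match; kept with NULLs on the g side.
- p[4] player_id=7 → 1 match(es) in g → 1 row(s).
- 5 g row(s) had no p match → kept, p columns NULL.
Total: 2 matched + 8 padded = 10 rows.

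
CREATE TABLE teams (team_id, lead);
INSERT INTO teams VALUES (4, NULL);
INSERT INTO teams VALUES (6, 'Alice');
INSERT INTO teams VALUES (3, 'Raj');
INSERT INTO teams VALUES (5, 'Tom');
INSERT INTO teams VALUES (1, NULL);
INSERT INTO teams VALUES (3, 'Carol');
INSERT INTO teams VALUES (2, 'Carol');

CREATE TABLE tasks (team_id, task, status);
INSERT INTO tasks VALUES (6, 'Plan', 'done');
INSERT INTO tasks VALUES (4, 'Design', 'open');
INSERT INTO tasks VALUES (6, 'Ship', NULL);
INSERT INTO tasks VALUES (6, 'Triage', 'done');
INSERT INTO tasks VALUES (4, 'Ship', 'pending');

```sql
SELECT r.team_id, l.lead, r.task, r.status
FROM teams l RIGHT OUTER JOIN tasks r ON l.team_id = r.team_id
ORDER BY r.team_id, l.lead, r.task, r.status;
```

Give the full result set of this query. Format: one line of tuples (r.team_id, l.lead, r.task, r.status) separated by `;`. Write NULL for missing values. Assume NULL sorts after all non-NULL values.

RIGHT JOIN keeps every row from `tasks`; unmatched rows get NULL for `teams`'s columns.
Matching on l.team_id = r.team_id.
- l[0] team_id=4 → 2 match(es) in r → 2 row(s).
- l[1] team_id=6 → 3 match(es) in r → 3 row(s).
- l[2] team_id=3 → no match.
- l[3] team_id=5 → no match.
- l[4] team_id=1 → no match.
- l[5] team_id=3 → no match.
- l[6] team_id=2 → no match.
- every r row matched at least one l row.
After projecting and ordering:
r.team_id | l.lead | r.task | r.status
4 | NULL | Design | open
4 | NULL | Ship | pending
6 | Alice | Plan | done
6 | Alice | Ship | NULL
6 | Alice | Triage | done

(4, NULL, Design, open); (4, NULL, Ship, pending); (6, Alice, Plan, done); (6, Alice, Ship, NULL); (6, Alice, Triage, done)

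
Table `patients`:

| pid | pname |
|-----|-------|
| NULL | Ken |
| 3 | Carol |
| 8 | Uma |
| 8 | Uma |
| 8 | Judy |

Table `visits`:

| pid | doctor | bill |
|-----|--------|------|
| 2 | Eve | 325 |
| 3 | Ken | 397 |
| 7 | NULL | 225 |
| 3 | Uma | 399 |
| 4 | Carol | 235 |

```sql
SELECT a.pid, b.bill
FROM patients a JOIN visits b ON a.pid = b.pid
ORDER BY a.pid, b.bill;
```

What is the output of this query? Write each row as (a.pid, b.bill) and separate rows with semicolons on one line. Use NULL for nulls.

INNER JOIN keeps only pairs where the ON condition holds.
Matching on a.pid = b.pid. A NULL in a compared column never satisfies the condition.
- pid=NULL: no matching b row, dropped.
- pid=3: 2 matching b row(s), so 2 row(s) emitted.
- pid=8: no matching b row, dropped.
- pid=8: no matching b row, dropped.
- pid=8: no matching b row, dropped.
After projecting and ordering:
a.pid | b.bill
3 | 397
3 | 399

(3, 397); (3, 399)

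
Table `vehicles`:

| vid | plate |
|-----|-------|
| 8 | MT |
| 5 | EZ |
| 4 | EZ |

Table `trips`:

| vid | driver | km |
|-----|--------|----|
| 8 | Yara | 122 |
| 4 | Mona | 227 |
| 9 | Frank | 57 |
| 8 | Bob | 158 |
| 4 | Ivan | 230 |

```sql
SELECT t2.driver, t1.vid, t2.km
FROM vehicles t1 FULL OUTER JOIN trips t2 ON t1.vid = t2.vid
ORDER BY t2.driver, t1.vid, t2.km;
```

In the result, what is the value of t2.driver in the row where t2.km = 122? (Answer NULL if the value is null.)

Yara

FULL OUTER JOIN keeps every row from both sides; unmatched rows get NULL for the other side's columns.
Matching on t1.vid = t2.vid.
Matched pairs: 4; unmatched t1 rows kept: 1; unmatched t2 rows kept: 1.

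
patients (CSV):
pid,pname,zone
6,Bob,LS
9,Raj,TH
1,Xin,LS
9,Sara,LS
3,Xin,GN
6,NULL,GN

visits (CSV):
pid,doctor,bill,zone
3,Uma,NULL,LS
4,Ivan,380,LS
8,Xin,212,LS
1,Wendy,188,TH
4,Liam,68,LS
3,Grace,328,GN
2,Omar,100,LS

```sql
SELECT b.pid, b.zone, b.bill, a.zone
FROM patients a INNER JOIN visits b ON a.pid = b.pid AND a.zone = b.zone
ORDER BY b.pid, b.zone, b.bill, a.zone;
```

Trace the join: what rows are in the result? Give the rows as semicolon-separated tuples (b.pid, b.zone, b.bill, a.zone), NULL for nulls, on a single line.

INNER JOIN keeps only pairs where the ON condition holds.
Matching on a.pid = b.pid AND a.zone = b.zone.
- a (pid=6, zone=LS) has no partner → excluded.
- a (pid=9, zone=TH) has no partner → excluded.
- a (pid=1, zone=LS) has no partner → excluded.
- a (pid=9, zone=LS) has no partner → excluded.
- a (pid=3, zone=GN) pairs with 1 row(s) of b.
- a (pid=6, zone=GN) has no partner → excluded.
After projecting and ordering:
b.pid | b.zone | b.bill | a.zone
3 | GN | 328 | GN

(3, GN, 328, GN)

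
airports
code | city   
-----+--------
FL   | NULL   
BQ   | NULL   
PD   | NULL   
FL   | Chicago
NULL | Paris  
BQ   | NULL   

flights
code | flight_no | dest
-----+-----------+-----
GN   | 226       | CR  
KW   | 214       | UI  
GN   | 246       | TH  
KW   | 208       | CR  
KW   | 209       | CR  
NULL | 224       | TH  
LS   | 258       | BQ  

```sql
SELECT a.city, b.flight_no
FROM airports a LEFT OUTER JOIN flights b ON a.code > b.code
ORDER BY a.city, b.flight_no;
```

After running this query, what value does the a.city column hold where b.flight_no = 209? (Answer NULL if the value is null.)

NULL

LEFT JOIN keeps every row from `airports`; unmatched rows get NULL for `flights`'s columns.
Matching on a.code > b.code. A NULL in a compared column never satisfies the condition.
Matched pairs: 6; unmatched a rows kept: 5.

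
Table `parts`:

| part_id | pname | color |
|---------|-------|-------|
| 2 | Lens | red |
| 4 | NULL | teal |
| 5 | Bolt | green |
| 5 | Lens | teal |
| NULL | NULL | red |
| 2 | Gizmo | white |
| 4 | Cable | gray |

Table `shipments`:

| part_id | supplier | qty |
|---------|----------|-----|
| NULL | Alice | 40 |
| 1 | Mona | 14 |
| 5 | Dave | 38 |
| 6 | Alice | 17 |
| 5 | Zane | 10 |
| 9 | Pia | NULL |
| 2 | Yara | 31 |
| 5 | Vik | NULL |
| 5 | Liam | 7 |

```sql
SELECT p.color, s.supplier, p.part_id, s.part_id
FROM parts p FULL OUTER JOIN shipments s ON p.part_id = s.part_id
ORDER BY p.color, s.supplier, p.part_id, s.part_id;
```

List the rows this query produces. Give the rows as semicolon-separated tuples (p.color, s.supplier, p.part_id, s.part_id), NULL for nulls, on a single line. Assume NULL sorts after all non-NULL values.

(gray, NULL, 4, NULL); (green, Dave, 5, 5); (green, Liam, 5, 5); (green, Vik, 5, 5); (green, Zane, 5, 5); (red, Yara, 2, 2); (red, NULL, NULL, NULL); (teal, Dave, 5, 5); (teal, Liam, 5, 5); (teal, Vik, 5, 5); (teal, Zane, 5, 5); (teal, NULL, 4, NULL); (white, Yara, 2, 2); (NULL, Alice, NULL, 6); (NULL, Alice, NULL, NULL); (NULL, Mona, NULL, 1); (NULL, Pia, NULL, 9)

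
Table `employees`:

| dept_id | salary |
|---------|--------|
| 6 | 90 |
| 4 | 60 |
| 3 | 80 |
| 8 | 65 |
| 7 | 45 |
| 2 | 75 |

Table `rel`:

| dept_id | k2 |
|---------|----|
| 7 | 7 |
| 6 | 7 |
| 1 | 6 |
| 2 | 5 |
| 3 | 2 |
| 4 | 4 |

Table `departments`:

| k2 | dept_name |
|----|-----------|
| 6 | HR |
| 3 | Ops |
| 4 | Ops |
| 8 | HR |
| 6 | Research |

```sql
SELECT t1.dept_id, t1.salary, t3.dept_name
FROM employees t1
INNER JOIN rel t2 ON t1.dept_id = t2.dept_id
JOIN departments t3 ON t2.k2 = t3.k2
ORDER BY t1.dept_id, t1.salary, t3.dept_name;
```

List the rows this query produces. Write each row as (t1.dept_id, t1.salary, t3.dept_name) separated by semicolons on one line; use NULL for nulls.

(4, 60, Ops)

Evaluate left to right. First `employees t1 INNER JOIN rel t2` on dept_id: 5 row(s).
Then INNER JOIN `departments t3` on k2: keep only rows whose t2.k2 appears in t3.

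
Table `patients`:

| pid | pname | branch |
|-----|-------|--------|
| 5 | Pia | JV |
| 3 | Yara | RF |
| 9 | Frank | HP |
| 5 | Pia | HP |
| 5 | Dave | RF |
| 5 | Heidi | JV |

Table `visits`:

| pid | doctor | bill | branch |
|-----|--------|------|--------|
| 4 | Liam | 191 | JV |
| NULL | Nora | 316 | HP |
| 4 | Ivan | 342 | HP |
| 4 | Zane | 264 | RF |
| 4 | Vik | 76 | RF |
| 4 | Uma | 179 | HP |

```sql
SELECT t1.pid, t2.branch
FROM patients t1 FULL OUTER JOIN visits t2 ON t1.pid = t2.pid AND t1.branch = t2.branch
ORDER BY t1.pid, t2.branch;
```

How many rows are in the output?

12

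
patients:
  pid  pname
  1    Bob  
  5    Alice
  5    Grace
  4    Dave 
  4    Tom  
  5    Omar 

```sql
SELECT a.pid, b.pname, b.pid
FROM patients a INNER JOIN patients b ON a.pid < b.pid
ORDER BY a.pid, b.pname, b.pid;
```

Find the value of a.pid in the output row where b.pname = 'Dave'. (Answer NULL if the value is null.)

1

INNER JOIN keeps only pairs where the ON condition holds.
Matching on a.pid < b.pid.
Matched pairs: 11.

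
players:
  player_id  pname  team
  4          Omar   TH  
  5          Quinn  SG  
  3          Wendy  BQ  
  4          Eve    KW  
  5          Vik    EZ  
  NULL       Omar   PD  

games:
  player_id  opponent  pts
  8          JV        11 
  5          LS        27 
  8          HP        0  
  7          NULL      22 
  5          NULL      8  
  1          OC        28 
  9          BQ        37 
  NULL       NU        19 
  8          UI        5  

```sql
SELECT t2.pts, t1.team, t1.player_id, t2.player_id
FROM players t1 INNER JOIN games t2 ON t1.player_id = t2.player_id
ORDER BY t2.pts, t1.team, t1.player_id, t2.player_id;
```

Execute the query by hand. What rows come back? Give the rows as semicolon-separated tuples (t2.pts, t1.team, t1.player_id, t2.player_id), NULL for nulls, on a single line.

(8, EZ, 5, 5); (8, SG, 5, 5); (27, EZ, 5, 5); (27, SG, 5, 5)

INNER JOIN keeps only pairs where the ON condition holds.
Matching on t1.player_id = t2.player_id. A NULL in a compared column never satisfies the condition.
- player_id=4: no matching t2 row, dropped.
- player_id=5: 2 matching t2 row(s), so 2 row(s) emitted.
- player_id=3: no matching t2 row, dropped.
- player_id=4: no matching t2 row, dropped.
- player_id=5: 2 matching t2 row(s), so 2 row(s) emitted.
- player_id=NULL: no matching t2 row, dropped.
After projecting and ordering:
t2.pts | t1.team | t1.player_id | t2.player_id
8 | EZ | 5 | 5
8 | SG | 5 | 5
27 | EZ | 5 | 5
27 | SG | 5 | 5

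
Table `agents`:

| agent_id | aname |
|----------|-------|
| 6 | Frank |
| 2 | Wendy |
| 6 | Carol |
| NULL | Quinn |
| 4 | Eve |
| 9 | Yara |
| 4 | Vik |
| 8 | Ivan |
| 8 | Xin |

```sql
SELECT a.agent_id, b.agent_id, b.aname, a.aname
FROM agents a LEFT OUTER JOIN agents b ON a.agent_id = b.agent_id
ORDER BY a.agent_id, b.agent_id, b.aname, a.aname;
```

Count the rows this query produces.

LEFT JOIN keeps every row from `agents a`; unmatched rows get NULL for `agents b`'s columns.
Matching on a.agent_id = b.agent_id. A NULL in a compared column never satisfies the condition.
- a (agent_id=6) pairs with 2 row(s) of b.
- a (agent_id=2) pairs with 1 row(s) of b.
- a (agent_id=6) pairs with 2 row(s) of b.
- a (agent_id=NULL) has no partner → padded with NULL.
- a (agent_id=4) pairs with 2 row(s) of b.
- a (agent_id=9) pairs with 1 row(s) of b.
- a (agent_id=4) pairs with 2 row(s) of b.
- a (agent_id=8) pairs with 2 row(s) of b.
- a (agent_id=8) pairs with 2 row(s) of b.
Total: 14 matched + 1 padded = 15 rows.

15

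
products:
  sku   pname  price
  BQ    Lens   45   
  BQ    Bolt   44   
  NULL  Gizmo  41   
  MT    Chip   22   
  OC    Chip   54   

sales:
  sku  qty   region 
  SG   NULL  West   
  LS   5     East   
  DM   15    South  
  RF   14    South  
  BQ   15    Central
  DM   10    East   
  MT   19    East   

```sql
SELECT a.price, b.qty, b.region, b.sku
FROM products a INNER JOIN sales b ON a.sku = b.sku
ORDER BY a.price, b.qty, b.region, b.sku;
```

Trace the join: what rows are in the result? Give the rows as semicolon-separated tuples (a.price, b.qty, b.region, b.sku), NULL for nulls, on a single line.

INNER JOIN keeps only pairs where the ON condition holds.
Matching on a.sku = b.sku. A NULL in a compared column never satisfies the condition.
- sku=BQ: 1 matching b row(s), so 1 row(s) emitted.
- sku=BQ: 1 matching b row(s), so 1 row(s) emitted.
- sku=NULL: no matching b row, dropped.
- sku=MT: 1 matching b row(s), so 1 row(s) emitted.
- sku=OC: no matching b row, dropped.
After projecting and ordering:
a.price | b.qty | b.region | b.sku
22 | 19 | East | MT
44 | 15 | Central | BQ
45 | 15 | Central | BQ

(22, 19, East, MT); (44, 15, Central, BQ); (45, 15, Central, BQ)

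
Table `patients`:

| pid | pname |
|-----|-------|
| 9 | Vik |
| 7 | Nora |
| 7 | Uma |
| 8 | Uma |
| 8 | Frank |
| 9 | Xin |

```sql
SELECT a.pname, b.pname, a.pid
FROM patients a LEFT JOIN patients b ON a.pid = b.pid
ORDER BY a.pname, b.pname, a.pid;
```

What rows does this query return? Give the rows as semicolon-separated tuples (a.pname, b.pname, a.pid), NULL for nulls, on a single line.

LEFT JOIN keeps every row from `patients a`; unmatched rows get NULL for `patients b`'s columns.
Matching on a.pid = b.pid.
Matched pairs: 12; unmatched a rows kept: 0.

(Frank, Frank, 8); (Frank, Uma, 8); (Nora, Nora, 7); (Nora, Uma, 7); (Uma, Frank, 8); (Uma, Nora, 7); (Uma, Uma, 7); (Uma, Uma, 8); (Vik, Vik, 9); (Vik, Xin, 9); (Xin, Vik, 9); (Xin, Xin, 9)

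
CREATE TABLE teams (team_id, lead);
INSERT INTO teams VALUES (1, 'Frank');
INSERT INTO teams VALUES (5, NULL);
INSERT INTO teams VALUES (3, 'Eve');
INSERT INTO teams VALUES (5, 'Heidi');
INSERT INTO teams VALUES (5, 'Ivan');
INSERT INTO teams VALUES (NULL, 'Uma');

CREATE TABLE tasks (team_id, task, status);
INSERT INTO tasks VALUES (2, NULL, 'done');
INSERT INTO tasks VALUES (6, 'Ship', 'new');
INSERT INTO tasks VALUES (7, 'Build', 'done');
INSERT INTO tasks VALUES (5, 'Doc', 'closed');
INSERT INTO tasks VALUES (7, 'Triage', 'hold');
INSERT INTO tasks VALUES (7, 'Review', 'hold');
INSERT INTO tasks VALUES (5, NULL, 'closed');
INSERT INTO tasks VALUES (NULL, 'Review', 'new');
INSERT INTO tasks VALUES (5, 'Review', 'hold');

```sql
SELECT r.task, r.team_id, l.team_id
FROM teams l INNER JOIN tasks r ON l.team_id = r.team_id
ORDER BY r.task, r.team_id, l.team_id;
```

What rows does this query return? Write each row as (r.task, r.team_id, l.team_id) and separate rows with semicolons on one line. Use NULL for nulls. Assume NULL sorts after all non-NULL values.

(Doc, 5, 5); (Doc, 5, 5); (Doc, 5, 5); (Review, 5, 5); (Review, 5, 5); (Review, 5, 5); (NULL, 5, 5); (NULL, 5, 5); (NULL, 5, 5)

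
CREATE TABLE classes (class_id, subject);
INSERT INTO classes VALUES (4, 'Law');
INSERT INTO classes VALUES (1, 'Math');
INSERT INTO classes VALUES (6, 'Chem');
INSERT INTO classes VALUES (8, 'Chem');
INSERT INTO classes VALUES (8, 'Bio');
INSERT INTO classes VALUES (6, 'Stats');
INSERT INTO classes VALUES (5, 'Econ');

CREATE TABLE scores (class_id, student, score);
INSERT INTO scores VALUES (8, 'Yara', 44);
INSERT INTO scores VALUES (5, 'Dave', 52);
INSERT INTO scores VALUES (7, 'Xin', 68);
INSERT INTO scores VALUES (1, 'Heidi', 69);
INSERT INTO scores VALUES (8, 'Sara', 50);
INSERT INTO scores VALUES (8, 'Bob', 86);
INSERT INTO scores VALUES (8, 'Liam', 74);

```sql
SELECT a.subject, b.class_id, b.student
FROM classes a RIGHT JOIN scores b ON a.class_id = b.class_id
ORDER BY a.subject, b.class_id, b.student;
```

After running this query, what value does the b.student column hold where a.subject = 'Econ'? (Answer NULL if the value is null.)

Dave

RIGHT JOIN keeps every row from `scores`; unmatched rows get NULL for `classes`'s columns.
Matching on a.class_id = b.class_id.
- class_id=4: no matching b row.
- class_id=1: 1 matching b row(s), so 1 row(s) emitted.
- class_id=6: no matching b row.
- class_id=8: 4 matching b row(s), so 4 row(s) emitted.
- class_id=8: 4 matching b row(s), so 4 row(s) emitted.
- class_id=6: no matching b row.
- class_id=5: 1 matching b row(s), so 1 row(s) emitted.
- 1 row(s) from b found no a partner → padded with NULL.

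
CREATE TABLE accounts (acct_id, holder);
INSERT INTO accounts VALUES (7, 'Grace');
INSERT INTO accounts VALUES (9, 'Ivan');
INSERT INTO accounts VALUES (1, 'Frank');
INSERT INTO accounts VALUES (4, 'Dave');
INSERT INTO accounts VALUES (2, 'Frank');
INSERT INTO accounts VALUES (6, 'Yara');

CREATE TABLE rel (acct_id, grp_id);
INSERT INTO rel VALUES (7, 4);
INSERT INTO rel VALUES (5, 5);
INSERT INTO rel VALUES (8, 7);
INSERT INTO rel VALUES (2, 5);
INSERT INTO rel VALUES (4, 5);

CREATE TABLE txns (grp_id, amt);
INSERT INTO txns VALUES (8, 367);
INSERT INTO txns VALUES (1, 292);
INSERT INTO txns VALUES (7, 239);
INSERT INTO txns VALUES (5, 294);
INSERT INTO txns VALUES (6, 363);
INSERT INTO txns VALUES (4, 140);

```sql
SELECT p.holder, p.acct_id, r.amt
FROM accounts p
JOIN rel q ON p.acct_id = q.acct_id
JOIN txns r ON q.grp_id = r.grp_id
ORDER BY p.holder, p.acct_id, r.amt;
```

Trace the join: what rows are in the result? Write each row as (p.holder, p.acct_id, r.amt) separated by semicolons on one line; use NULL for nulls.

(Dave, 4, 294); (Frank, 2, 294); (Grace, 7, 140)

Step 1 — p INNER JOIN q on acct_id → 3 row(s).
Then INNER JOIN `txns r` on grp_id: keep only rows whose q.grp_id appears in r.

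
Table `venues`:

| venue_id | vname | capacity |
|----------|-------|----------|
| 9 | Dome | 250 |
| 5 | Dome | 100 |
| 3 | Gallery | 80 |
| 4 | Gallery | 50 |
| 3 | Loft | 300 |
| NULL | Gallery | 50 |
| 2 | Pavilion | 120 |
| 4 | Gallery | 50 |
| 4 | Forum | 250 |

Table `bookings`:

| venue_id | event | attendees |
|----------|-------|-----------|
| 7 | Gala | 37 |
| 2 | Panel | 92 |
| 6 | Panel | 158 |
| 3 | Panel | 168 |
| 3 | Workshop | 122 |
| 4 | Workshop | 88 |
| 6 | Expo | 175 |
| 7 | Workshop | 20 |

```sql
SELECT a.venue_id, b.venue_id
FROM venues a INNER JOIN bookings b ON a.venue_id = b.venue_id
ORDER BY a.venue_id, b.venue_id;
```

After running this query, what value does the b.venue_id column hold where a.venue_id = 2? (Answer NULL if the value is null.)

2

INNER JOIN keeps only pairs where the ON condition holds.
Matching on a.venue_id = b.venue_id. A NULL in a compared column never satisfies the condition.
Matched pairs: 8.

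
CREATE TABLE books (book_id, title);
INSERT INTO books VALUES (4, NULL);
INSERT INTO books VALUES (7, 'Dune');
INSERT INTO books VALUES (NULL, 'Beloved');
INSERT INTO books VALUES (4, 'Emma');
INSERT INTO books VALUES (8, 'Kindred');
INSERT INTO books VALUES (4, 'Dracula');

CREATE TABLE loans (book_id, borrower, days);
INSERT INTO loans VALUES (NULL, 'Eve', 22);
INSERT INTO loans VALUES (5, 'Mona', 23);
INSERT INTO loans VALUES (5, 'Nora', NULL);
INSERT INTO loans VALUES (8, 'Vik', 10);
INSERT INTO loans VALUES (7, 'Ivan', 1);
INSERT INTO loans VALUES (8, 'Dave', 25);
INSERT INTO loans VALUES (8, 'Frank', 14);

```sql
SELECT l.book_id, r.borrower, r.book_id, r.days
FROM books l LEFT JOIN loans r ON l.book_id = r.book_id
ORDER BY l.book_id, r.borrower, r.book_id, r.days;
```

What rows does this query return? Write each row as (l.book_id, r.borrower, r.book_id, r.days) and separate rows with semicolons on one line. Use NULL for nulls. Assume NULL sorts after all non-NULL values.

LEFT JOIN keeps every row from `books`; unmatched rows get NULL for `loans`'s columns.
Matching on l.book_id = r.book_id. A NULL in a compared column never satisfies the condition.
Matched pairs: 4; unmatched l rows kept: 4.

(4, NULL, NULL, NULL); (4, NULL, NULL, NULL); (4, NULL, NULL, NULL); (7, Ivan, 7, 1); (8, Dave, 8, 25); (8, Frank, 8, 14); (8, Vik, 8, 10); (NULL, NULL, NULL, NULL)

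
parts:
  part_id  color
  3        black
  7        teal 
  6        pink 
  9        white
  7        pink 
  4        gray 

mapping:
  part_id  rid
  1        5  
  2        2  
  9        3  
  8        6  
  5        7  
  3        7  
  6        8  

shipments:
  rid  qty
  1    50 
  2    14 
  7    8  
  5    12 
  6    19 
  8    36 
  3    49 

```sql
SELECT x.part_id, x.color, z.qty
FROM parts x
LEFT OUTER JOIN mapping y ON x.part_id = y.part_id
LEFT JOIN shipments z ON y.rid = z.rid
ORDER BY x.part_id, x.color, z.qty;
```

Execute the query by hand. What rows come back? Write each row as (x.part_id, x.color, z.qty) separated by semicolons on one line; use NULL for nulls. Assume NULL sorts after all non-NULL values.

(3, black, 8); (4, gray, NULL); (6, pink, 36); (7, pink, NULL); (7, teal, NULL); (9, white, 49)

Joins associate left-to-right: parts LEFT JOIN mapping on part_id gives 6 intermediate row(s).
Then LEFT JOIN `shipments z` on rid: each of those 6 rows is kept; rows whose y.rid has no match in z get NULL for z's columns.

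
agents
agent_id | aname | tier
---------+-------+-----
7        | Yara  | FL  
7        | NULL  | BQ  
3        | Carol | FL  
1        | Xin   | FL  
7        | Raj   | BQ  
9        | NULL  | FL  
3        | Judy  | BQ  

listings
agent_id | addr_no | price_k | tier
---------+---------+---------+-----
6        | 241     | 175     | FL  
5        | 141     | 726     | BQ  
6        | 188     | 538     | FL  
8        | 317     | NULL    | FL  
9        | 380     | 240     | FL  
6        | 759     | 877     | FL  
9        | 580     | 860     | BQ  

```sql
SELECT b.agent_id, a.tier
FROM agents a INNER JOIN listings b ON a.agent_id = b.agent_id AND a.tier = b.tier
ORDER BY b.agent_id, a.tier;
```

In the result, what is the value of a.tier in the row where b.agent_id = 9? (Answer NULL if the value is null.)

INNER JOIN keeps only pairs where the ON condition holds.
Matching on a.agent_id = b.agent_id AND a.tier = b.tier.
Matched pairs: 1.

FL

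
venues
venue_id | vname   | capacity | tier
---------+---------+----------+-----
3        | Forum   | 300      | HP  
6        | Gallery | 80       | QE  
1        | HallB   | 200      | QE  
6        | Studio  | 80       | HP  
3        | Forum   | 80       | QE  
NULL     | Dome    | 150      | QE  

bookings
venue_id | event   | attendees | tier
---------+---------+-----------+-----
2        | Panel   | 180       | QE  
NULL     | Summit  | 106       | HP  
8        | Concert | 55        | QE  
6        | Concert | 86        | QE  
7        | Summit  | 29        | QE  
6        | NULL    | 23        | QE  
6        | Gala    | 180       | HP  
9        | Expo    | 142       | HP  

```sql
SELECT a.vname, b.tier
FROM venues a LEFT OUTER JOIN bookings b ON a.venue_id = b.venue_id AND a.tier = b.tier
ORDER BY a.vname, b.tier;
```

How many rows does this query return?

7

LEFT JOIN keeps every row from `venues`; unmatched rows get NULL for `bookings`'s columns.
Matching on a.venue_id = b.venue_id AND a.tier = b.tier. A NULL in a compared column never satisfies the condition.
- a[0] venue_id=3, tier=HP → no match; kept with NULLs on the b side.
- a[1] venue_id=6, tier=QE → 2 match(es) in b → 2 row(s).
- a[2] venue_id=1, tier=QE → no match; kept with NULLs on the b side.
- a[3] venue_id=6, tier=HP → 1 match(es) in b → 1 row(s).
- a[4] venue_id=3, tier=QE → no match; kept with NULLs on the b side.
- a[5] venue_id=NULL, tier=QE → no match; kept with NULLs on the b side.
Total: 3 matched + 4 padded = 7 rows.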